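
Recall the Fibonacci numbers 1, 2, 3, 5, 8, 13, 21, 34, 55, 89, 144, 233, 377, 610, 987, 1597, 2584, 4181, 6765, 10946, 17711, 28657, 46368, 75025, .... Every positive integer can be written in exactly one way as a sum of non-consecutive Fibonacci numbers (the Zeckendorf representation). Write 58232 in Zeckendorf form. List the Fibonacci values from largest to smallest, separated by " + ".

46368 + 10946 + 610 + 233 + 55 + 13 + 5 + 2

Greedily peel off the largest Fibonacci term at each step:
58232 − 46368 = 11864
11864 − 10946 = 918
918 − 610 = 308
308 − 233 = 75
75 − 55 = 20
20 − 13 = 7
7 − 5 = 2
2 − 2 = 0
So 58232 = 46368 + 10946 + 610 + 233 + 55 + 13 + 5 + 2, with no two terms consecutive in the sequence.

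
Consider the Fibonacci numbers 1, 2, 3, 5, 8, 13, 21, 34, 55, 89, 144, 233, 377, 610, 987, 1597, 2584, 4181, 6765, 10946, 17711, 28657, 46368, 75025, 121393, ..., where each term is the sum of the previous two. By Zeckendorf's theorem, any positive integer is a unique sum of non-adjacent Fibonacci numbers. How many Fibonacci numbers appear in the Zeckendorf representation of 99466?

subtract 75025 from 99466: 24441 remains
subtract 17711 from 24441: 6730 remains
subtract 4181 from 6730: 2549 remains
subtract 1597 from 2549: 952 remains
subtract 610 from 952: 342 remains
subtract 233 from 342: 109 remains
subtract 89 from 109: 20 remains
subtract 13 from 20: 7 remains
subtract 5 from 7: 2 remains
subtract 2 from 2: 0 remains
99466 = 75025 + 17711 + 4181 + 1597 + 610 + 233 + 89 + 13 + 5 + 2, which has 10 terms.

10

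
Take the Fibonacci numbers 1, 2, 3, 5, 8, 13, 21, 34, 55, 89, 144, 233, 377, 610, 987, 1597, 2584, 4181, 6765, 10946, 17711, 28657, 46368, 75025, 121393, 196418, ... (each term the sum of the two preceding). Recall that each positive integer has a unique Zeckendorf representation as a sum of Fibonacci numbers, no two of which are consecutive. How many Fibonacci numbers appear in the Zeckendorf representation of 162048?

7

largest Fibonacci ≤ 162048 is 121393; 162048 − 121393 = 40655
largest Fibonacci ≤ 40655 is 28657; 40655 − 28657 = 11998
largest Fibonacci ≤ 11998 is 10946; 11998 − 10946 = 1052
largest Fibonacci ≤ 1052 is 987; 1052 − 987 = 65
largest Fibonacci ≤ 65 is 55; 65 − 55 = 10
largest Fibonacci ≤ 10 is 8; 10 − 8 = 2
largest Fibonacci ≤ 2 is 2; 2 − 2 = 0
162048 = 121393 + 28657 + 10946 + 987 + 55 + 8 + 2, which has 7 terms.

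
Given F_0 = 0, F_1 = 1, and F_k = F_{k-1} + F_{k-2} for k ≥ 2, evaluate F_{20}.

6765

Iterating the recurrence up to F_{14} = 377 and F_{13} = 233:
F_{15} = F_{14} + F_{13} = 377 + 233 = 610
F_{16} = F_{15} + F_{14} = 610 + 377 = 987
F_{17} = F_{16} + F_{15} = 987 + 610 = 1597
F_{18} = F_{17} + F_{16} = 1597 + 987 = 2584
F_{19} = F_{18} + F_{17} = 2584 + 1597 = 4181
F_{20} = F_{19} + F_{18} = 4181 + 2584 = 6765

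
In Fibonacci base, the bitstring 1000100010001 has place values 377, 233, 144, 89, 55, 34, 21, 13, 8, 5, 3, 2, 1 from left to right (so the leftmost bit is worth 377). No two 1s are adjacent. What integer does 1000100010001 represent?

Summing the place values of the 1 bits: 377 + 55 + 8 + 1 = 441.

441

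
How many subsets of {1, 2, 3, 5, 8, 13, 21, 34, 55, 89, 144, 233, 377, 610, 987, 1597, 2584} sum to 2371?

9

Each representation comes from the Zeckendorf form by replacing some F_k with F_{k−1} + F_{k−2} where possible.
2371 = 1597+610+144+13+5+2 = 1597+610+89+55+13+5+2 = 1597+377+233+144+13+5+2 = … (6 more), for 9 in all.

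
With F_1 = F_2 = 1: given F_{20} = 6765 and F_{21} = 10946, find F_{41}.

By F_{2k+1} = F_k² + F_{k+1}²: F_{41} = 6765² + 10946² = 45765225 + 119814916 = 165580141.

165580141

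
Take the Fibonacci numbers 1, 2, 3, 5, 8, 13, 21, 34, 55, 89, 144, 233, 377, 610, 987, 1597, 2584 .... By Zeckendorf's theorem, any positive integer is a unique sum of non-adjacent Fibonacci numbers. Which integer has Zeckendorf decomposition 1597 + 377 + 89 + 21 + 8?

1597 + 377 + 89 + 21 + 8 = 2092.

2092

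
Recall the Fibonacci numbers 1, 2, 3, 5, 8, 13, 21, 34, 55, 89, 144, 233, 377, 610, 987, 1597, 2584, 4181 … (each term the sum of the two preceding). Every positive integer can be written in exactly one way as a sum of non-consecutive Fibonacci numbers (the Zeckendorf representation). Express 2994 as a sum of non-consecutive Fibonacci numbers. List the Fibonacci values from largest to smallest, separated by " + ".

2584 + 377 + 21 + 8 + 3 + 1

Greedy algorithm:
largest Fibonacci ≤ 2994 is 2584; 2994 − 2584 = 410
largest Fibonacci ≤ 410 is 377; 410 − 377 = 33
largest Fibonacci ≤ 33 is 21; 33 − 21 = 12
largest Fibonacci ≤ 12 is 8; 12 − 8 = 4
largest Fibonacci ≤ 4 is 3; 4 − 3 = 1
largest Fibonacci ≤ 1 is 1; 1 − 1 = 0
So 2994 = 2584 + 377 + 21 + 8 + 3 + 1, with no two terms consecutive in the sequence.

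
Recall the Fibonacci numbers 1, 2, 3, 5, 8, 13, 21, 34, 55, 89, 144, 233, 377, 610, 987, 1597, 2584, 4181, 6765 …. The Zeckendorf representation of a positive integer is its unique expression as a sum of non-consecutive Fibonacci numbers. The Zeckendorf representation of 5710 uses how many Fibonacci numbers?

Greedy algorithm:
5710: greatest Fibonacci not exceeding it is 4181, leaving 1529
1529: greatest Fibonacci not exceeding it is 987, leaving 542
542: greatest Fibonacci not exceeding it is 377, leaving 165
165: greatest Fibonacci not exceeding it is 144, leaving 21
21: greatest Fibonacci not exceeding it is 21, leaving 0
5710 = 4181 + 987 + 377 + 144 + 21, which has 5 terms.

5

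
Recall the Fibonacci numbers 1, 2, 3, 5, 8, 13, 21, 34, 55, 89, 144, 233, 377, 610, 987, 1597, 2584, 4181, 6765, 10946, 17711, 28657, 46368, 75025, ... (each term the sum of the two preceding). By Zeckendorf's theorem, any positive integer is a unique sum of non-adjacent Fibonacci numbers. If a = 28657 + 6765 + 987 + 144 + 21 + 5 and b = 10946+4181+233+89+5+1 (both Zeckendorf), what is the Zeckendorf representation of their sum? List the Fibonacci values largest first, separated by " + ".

The two numbers are 36579 and 15455, so their sum is 52034.
Repeatedly subtract the largest Fibonacci number that fits:
take 46368 (≤ 52034); 52034 − 46368 = 5666
take 4181 (≤ 5666); 5666 − 4181 = 1485
take 987 (≤ 1485); 1485 − 987 = 498
take 377 (≤ 498); 498 − 377 = 121
take 89 (≤ 121); 121 − 89 = 32
take 21 (≤ 32); 32 − 21 = 11
take 8 (≤ 11); 11 − 8 = 3
take 3 (≤ 3); 3 − 3 = 0

46368 + 4181 + 987 + 377 + 89 + 21 + 8 + 3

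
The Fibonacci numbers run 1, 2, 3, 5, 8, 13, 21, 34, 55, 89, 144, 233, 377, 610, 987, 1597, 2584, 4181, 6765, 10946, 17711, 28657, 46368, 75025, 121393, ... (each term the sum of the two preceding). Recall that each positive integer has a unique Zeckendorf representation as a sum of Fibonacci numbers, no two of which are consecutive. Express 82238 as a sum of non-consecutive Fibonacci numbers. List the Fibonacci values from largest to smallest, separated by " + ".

take 75025 (≤ 82238); 82238 − 75025 = 7213
take 6765 (≤ 7213); 7213 − 6765 = 448
take 377 (≤ 448); 448 − 377 = 71
take 55 (≤ 71); 71 − 55 = 16
take 13 (≤ 16); 16 − 13 = 3
take 3 (≤ 3); 3 − 3 = 0
So 82238 = 75025 + 6765 + 377 + 55 + 13 + 3, with no two terms consecutive in the sequence.

75025 + 6765 + 377 + 55 + 13 + 3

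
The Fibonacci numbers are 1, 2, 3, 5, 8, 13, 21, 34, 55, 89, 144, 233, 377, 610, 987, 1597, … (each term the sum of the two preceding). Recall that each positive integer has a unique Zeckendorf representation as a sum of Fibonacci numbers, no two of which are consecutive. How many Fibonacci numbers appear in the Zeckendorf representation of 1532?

5

subtract 987 from 1532: 545 remains
subtract 377 from 545: 168 remains
subtract 144 from 168: 24 remains
subtract 21 from 24: 3 remains
subtract 3 from 3: 0 remains
1532 = 987 + 377 + 144 + 21 + 3, which has 5 terms.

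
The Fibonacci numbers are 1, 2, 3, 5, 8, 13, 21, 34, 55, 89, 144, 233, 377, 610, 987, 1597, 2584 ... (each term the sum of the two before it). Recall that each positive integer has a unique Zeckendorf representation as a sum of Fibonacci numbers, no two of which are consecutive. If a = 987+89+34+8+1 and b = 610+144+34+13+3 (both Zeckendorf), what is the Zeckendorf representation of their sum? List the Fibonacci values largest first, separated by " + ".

1597 + 233 + 89 + 3 + 1

The two numbers are 1119 and 804, so their sum is 1923.
subtract 1597 from 1923: 326 remains
subtract 233 from 326: 93 remains
subtract 89 from 93: 4 remains
subtract 3 from 4: 1 remains
subtract 1 from 1: 0 remains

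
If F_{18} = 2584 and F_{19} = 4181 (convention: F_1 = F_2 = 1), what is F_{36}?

By the doubling identity F_{2k} = F_k(2F_{k+1} − F_k): F_{36} = 2584·(2·4181 − 2584) = 2584·5778 = 14930352.

14930352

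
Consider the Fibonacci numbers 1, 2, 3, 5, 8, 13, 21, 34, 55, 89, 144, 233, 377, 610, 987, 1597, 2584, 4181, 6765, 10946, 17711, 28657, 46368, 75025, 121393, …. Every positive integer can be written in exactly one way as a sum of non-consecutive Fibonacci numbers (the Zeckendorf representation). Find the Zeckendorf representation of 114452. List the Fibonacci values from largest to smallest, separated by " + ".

75025 + 28657 + 6765 + 2584 + 987 + 377 + 55 + 2

take 75025 (≤ 114452); 114452 − 75025 = 39427
take 28657 (≤ 39427); 39427 − 28657 = 10770
take 6765 (≤ 10770); 10770 − 6765 = 4005
take 2584 (≤ 4005); 4005 − 2584 = 1421
take 987 (≤ 1421); 1421 − 987 = 434
take 377 (≤ 434); 434 − 377 = 57
take 55 (≤ 57); 57 − 55 = 2
take 2 (≤ 2); 2 − 2 = 0
So 114452 = 75025 + 28657 + 6765 + 2584 + 987 + 377 + 55 + 2, with no two terms consecutive in the sequence.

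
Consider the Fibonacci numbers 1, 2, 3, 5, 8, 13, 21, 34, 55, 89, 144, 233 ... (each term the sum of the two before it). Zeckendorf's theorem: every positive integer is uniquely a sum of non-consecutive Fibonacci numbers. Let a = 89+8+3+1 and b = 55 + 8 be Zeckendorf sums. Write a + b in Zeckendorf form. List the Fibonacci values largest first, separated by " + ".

144 + 13 + 5 + 2

The two numbers are 101 and 63, so their sum is 164.
Greedy algorithm:
take 144 (≤ 164); 164 − 144 = 20
take 13 (≤ 20); 20 − 13 = 7
take 5 (≤ 7); 7 − 5 = 2
take 2 (≤ 2); 2 − 2 = 0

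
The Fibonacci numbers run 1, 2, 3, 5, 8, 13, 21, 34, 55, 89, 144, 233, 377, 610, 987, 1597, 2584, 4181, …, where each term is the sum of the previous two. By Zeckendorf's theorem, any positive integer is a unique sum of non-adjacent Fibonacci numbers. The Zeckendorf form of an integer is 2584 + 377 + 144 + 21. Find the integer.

3126

2584 + 377 + 144 + 21 = 3126.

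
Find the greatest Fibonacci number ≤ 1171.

987

987 ≤ 1171 < 1597, so the largest Fibonacci number not exceeding 1171 is 987.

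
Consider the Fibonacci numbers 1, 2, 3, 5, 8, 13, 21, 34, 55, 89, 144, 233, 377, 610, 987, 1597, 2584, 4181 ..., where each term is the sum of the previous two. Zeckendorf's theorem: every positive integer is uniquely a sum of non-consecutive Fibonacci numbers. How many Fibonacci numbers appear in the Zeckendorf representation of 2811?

6

Greedy algorithm:
2811: greatest Fibonacci not exceeding it is 2584, leaving 227
227: greatest Fibonacci not exceeding it is 144, leaving 83
83: greatest Fibonacci not exceeding it is 55, leaving 28
28: greatest Fibonacci not exceeding it is 21, leaving 7
7: greatest Fibonacci not exceeding it is 5, leaving 2
2: greatest Fibonacci not exceeding it is 2, leaving 0
2811 = 2584 + 144 + 55 + 21 + 5 + 2, which has 6 terms.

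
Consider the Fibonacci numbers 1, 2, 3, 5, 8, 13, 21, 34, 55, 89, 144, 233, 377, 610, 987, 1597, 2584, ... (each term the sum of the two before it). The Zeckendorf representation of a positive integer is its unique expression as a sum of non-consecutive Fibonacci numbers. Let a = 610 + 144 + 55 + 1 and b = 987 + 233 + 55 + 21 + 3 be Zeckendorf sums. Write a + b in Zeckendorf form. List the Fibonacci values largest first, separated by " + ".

1597 + 377 + 89 + 34 + 8 + 3 + 1

The two numbers are 810 and 1299, so their sum is 2109.
Greedy algorithm:
subtract 1597 from 2109: 512 remains
subtract 377 from 512: 135 remains
subtract 89 from 135: 46 remains
subtract 34 from 46: 12 remains
subtract 8 from 12: 4 remains
subtract 3 from 4: 1 remains
subtract 1 from 1: 0 remains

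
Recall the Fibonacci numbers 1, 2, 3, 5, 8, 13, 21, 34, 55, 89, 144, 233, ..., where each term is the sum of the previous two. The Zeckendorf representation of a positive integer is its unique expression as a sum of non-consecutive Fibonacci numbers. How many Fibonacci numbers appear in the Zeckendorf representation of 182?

4

Repeatedly subtract the largest Fibonacci number that fits:
take 144 (≤ 182); 182 − 144 = 38
take 34 (≤ 38); 38 − 34 = 4
take 3 (≤ 4); 4 − 3 = 1
take 1 (≤ 1); 1 − 1 = 0
182 = 144 + 34 + 3 + 1, which has 4 terms.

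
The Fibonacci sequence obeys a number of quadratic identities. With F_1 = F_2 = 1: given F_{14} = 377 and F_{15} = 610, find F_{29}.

514229

By F_{2k+1} = F_k² + F_{k+1}²: F_{29} = 377² + 610² = 142129 + 372100 = 514229.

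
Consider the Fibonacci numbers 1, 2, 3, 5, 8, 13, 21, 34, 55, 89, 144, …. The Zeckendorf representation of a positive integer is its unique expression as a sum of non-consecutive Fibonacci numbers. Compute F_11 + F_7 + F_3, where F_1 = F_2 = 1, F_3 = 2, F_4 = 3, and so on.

F_11 + F_7 + F_3 = 89 + 13 + 2 = 104.

104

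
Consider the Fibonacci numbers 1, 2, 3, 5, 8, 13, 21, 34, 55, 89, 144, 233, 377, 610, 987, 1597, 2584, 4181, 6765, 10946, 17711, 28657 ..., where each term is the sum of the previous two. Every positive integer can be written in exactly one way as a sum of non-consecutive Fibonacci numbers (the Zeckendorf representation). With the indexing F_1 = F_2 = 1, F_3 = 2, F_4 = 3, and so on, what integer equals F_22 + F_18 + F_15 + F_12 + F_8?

21070

F_22 + F_18 + F_15 + F_12 + F_8 = 17711 + 2584 + 610 + 144 + 21 = 21070.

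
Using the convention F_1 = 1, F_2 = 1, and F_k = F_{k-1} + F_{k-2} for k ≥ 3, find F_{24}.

46368

Iterating the recurrence up to F_{19} = 4181 and F_{18} = 2584:
F_{20} = F_{19} + F_{18} = 4181 + 2584 = 6765
F_{21} = F_{20} + F_{19} = 6765 + 4181 = 10946
F_{22} = F_{21} + F_{20} = 10946 + 6765 = 17711
F_{23} = F_{22} + F_{21} = 17711 + 10946 = 28657
F_{24} = F_{23} + F_{22} = 28657 + 17711 = 46368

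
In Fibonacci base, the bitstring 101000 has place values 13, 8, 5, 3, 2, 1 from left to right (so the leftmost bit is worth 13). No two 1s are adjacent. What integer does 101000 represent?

Summing the place values of the 1 bits: 13 + 5 = 18.

18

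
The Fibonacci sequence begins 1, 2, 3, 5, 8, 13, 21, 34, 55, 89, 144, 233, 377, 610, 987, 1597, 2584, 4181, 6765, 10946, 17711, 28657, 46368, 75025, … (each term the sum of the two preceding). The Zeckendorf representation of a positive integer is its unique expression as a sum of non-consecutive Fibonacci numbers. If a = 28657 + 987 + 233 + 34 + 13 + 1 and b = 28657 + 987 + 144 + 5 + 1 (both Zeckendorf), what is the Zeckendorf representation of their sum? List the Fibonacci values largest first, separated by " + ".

46368 + 10946 + 1597 + 610 + 144 + 34 + 13 + 5 + 2

The two numbers are 29925 and 29794, so their sum is 59719.
Greedily peel off the largest Fibonacci term at each step:
59719 − 46368 = 13351
13351 − 10946 = 2405
2405 − 1597 = 808
808 − 610 = 198
198 − 144 = 54
54 − 34 = 20
20 − 13 = 7
7 − 5 = 2
2 − 2 = 0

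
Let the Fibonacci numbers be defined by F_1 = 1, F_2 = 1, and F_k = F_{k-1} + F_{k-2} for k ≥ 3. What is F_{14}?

Iterating the recurrence up to F_{6} = 8 and F_{5} = 5:
F_{7} = F_{6} + F_{5} = 8 + 5 = 13
F_{8} = F_{7} + F_{6} = 13 + 8 = 21
F_{9} = F_{8} + F_{7} = 21 + 13 = 34
F_{10} = F_{9} + F_{8} = 34 + 21 = 55
F_{11} = F_{10} + F_{9} = 55 + 34 = 89
F_{12} = F_{11} + F_{10} = 89 + 55 = 144
F_{13} = F_{12} + F_{11} = 144 + 89 = 233
F_{14} = F_{13} + F_{12} = 233 + 144 = 377

377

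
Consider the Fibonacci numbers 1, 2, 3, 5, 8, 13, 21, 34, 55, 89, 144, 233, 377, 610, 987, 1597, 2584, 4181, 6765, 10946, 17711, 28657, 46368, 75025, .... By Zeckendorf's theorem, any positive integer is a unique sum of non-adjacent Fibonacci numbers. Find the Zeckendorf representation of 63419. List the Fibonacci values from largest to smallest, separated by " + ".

46368 + 10946 + 4181 + 1597 + 233 + 89 + 5

Repeatedly subtract the largest Fibonacci number that fits:
46368 ≤ 63419 < 75025, so take 46368; remainder 17051
10946 ≤ 17051 < 17711, so take 10946; remainder 6105
4181 ≤ 6105 < 6765, so take 4181; remainder 1924
1597 ≤ 1924 < 2584, so take 1597; remainder 327
233 ≤ 327 < 377, so take 233; remainder 94
89 ≤ 94 < 144, so take 89; remainder 5
5 ≤ 5 < 8, so take 5; remainder 0
So 63419 = 46368 + 10946 + 4181 + 1597 + 233 + 89 + 5, with no two terms consecutive in the sequence.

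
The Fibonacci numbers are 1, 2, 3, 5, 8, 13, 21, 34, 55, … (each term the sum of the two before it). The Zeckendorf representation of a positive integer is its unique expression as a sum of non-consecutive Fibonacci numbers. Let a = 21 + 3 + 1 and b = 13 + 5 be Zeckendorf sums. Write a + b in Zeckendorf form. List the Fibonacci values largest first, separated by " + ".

The two numbers are 25 and 18, so their sum is 43.
43 − 34 = 9
9 − 8 = 1
1 − 1 = 0

34 + 8 + 1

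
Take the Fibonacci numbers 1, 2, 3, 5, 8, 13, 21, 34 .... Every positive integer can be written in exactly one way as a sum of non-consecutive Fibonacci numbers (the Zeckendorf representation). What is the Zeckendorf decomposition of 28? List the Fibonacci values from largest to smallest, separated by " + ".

take 21 (≤ 28); 28 − 21 = 7
take 5 (≤ 7); 7 − 5 = 2
take 2 (≤ 2); 2 − 2 = 0
So 28 = 21 + 5 + 2, with no two terms consecutive in the sequence.

21 + 5 + 2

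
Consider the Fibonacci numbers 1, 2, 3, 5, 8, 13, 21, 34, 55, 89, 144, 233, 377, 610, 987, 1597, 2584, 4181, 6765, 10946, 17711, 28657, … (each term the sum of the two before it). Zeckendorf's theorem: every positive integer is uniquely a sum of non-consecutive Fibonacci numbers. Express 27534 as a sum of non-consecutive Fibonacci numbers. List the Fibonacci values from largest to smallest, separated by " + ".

take 17711 (≤ 27534); 27534 − 17711 = 9823
take 6765 (≤ 9823); 9823 − 6765 = 3058
take 2584 (≤ 3058); 3058 − 2584 = 474
take 377 (≤ 474); 474 − 377 = 97
take 89 (≤ 97); 97 − 89 = 8
take 8 (≤ 8); 8 − 8 = 0
So 27534 = 17711 + 6765 + 2584 + 377 + 89 + 8, with no two terms consecutive in the sequence.

17711 + 6765 + 2584 + 377 + 89 + 8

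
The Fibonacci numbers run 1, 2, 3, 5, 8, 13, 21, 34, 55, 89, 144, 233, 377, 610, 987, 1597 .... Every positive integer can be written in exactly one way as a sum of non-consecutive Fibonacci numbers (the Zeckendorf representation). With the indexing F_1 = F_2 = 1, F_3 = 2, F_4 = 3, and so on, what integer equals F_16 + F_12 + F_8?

1152

F_16 + F_12 + F_8 = 987 + 144 + 21 = 1152.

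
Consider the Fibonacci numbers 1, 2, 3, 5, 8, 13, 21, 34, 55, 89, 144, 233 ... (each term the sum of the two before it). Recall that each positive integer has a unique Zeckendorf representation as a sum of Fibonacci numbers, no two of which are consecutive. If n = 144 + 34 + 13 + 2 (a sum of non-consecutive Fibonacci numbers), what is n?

144 + 34 + 13 + 2 = 193.

193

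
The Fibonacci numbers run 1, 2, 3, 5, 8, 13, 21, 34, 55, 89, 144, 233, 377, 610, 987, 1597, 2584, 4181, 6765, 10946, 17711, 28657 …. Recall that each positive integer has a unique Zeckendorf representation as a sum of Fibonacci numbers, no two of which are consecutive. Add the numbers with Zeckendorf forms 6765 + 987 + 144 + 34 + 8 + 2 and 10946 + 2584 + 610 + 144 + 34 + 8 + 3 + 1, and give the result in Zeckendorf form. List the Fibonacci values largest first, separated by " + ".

The two numbers are 7940 and 14330, so their sum is 22270.
Greedy algorithm:
22270 − 17711 = 4559
4559 − 4181 = 378
378 − 377 = 1
1 − 1 = 0

17711 + 4181 + 377 + 1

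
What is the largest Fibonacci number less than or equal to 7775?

6765

6765 ≤ 7775 < 10946, so the largest Fibonacci number not exceeding 7775 is 6765.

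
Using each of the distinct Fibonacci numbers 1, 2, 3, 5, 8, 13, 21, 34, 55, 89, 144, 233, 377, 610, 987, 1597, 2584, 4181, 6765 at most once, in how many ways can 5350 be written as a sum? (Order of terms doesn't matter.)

30

Starting from the Zeckendorf form and repeatedly splitting a term F_k into F_{k−1} + F_{k−2} (when neither is already used) reaches every representation.
5350 = 4181+987+144+34+3+1 = 4181+987+144+21+13+3+1 = 4181+987+89+55+34+3+1 = 4181+610+377+144+34+3+1 = 4181+987+144+21+8+5+3+1 = … (25 more), for 30 in all.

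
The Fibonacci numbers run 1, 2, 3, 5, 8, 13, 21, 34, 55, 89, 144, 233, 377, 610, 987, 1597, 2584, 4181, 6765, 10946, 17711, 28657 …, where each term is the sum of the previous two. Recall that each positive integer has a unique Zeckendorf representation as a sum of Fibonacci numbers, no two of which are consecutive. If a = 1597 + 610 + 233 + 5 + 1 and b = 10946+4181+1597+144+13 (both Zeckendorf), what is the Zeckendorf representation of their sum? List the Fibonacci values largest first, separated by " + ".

17711 + 1597 + 13 + 5 + 1

The two numbers are 2446 and 16881, so their sum is 19327.
Greedy algorithm:
17711 ≤ 19327 < 28657, so take 17711; remainder 1616
1597 ≤ 1616 < 2584, so take 1597; remainder 19
13 ≤ 19 < 21, so take 13; remainder 6
5 ≤ 6 < 8, so take 5; remainder 1
1 ≤ 1 < 2, so take 1; remainder 0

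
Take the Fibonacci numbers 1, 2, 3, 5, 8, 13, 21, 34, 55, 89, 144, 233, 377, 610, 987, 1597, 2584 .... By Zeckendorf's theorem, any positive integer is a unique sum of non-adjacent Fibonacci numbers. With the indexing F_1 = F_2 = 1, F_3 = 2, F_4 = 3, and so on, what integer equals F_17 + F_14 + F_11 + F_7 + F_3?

F_17 + F_14 + F_11 + F_7 + F_3 = 1597 + 377 + 89 + 13 + 2 = 2078.

2078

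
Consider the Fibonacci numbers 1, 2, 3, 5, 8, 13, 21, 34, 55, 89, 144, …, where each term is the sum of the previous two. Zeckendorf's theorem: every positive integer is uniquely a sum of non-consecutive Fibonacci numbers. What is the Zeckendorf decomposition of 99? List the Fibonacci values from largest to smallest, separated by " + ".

89 + 8 + 2

take 89 (≤ 99); 99 − 89 = 10
take 8 (≤ 10); 10 − 8 = 2
take 2 (≤ 2); 2 − 2 = 0
So 99 = 89 + 8 + 2, with no two terms consecutive in the sequence.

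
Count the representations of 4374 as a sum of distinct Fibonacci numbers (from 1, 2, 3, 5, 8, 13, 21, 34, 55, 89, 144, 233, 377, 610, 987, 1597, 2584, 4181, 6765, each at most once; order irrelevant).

24

Each representation comes from the Zeckendorf form by replacing some F_k with F_{k−1} + F_{k−2} where possible.
4374 = 4181+144+34+13+2 = 4181+144+34+8+5+2 = 4181+89+55+34+13+2 = 2584+1597+144+34+13+2 = … (20 more), for 24 in all.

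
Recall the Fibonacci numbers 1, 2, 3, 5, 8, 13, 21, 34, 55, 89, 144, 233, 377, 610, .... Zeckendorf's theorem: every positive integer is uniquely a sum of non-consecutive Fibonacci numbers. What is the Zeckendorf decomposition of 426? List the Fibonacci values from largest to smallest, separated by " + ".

377 + 34 + 13 + 2

Greedy algorithm:
426: greatest Fibonacci not exceeding it is 377, leaving 49
49: greatest Fibonacci not exceeding it is 34, leaving 15
15: greatest Fibonacci not exceeding it is 13, leaving 2
2: greatest Fibonacci not exceeding it is 2, leaving 0
So 426 = 377 + 34 + 13 + 2, with no two terms consecutive in the sequence.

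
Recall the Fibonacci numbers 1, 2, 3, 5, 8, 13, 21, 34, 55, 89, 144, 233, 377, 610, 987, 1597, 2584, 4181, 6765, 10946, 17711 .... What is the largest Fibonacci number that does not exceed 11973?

10946

10946 ≤ 11973 < 17711, so the largest Fibonacci number not exceeding 11973 is 10946.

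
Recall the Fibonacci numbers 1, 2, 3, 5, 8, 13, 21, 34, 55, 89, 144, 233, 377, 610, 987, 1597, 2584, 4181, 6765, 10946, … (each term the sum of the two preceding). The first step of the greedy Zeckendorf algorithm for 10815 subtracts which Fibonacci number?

6765

6765 ≤ 10815 < 10946, so the largest Fibonacci number not exceeding 10815 is 6765.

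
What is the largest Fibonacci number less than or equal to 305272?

196418

196418 ≤ 305272 < 317811, so the largest Fibonacci number not exceeding 305272 is 196418.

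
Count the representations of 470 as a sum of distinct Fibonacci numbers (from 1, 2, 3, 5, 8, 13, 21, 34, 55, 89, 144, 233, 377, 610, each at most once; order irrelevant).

8

Each representation comes from the Zeckendorf form by replacing some F_k with F_{k−1} + F_{k−2} where possible.
470 = 377+89+3+1 = 377+55+34+3+1 = 233+144+89+3+1 = 377+55+21+13+3+1 = … (4 more), for 8 in all.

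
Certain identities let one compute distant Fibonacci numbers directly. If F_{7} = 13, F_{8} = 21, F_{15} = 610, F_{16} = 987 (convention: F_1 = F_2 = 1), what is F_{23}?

By the addition formula F_{m+n} = F_m F_{n+1} + F_{m−1} F_n with m=8, n=15: F_{23} = 21·987 + 13·610 = 20727 + 7930 = 28657.

28657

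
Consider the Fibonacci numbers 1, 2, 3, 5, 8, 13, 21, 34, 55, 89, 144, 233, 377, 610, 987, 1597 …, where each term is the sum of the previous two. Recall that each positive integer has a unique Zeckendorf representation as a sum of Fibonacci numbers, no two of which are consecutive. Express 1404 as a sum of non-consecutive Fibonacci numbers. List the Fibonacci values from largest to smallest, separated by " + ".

Greedy algorithm:
take 987 (≤ 1404); 1404 − 987 = 417
take 377 (≤ 417); 417 − 377 = 40
take 34 (≤ 40); 40 − 34 = 6
take 5 (≤ 6); 6 − 5 = 1
take 1 (≤ 1); 1 − 1 = 0
So 1404 = 987 + 377 + 34 + 5 + 1, with no two terms consecutive in the sequence.

987 + 377 + 34 + 5 + 1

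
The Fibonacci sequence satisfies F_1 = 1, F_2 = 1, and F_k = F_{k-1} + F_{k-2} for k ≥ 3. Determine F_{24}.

Iterating the recurrence up to F_{16} = 987 and F_{15} = 610:
F_{17} = F_{16} + F_{15} = 987 + 610 = 1597
F_{18} = F_{17} + F_{16} = 1597 + 987 = 2584
F_{19} = F_{18} + F_{17} = 2584 + 1597 = 4181
F_{20} = F_{19} + F_{18} = 4181 + 2584 = 6765
F_{21} = F_{20} + F_{19} = 6765 + 4181 = 10946
F_{22} = F_{21} + F_{20} = 10946 + 6765 = 17711
F_{23} = F_{22} + F_{21} = 17711 + 10946 = 28657
F_{24} = F_{23} + F_{22} = 28657 + 17711 = 46368

46368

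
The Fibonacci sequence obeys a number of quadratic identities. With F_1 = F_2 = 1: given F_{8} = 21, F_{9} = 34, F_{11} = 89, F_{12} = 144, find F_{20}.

By the addition formula F_{m+n} = F_m F_{n+1} + F_{m−1} F_n with m=9, n=11: F_{20} = 34·144 + 21·89 = 4896 + 1869 = 6765.

6765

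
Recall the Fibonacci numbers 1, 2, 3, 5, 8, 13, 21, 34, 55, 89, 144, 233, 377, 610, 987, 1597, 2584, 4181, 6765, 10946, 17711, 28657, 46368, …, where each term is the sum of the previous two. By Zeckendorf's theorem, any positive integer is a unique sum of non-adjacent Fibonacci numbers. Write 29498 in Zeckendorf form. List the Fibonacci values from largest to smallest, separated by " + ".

Greedily peel off the largest Fibonacci term at each step:
29498 − 28657 = 841
841 − 610 = 231
231 − 144 = 87
87 − 55 = 32
32 − 21 = 11
11 − 8 = 3
3 − 3 = 0
So 29498 = 28657 + 610 + 144 + 55 + 21 + 8 + 3, with no two terms consecutive in the sequence.

28657 + 610 + 144 + 55 + 21 + 8 + 3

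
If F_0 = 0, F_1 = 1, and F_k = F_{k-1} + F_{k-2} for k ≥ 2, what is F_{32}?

Iterating the recurrence up to F_{25} = 75025 and F_{24} = 46368:
F_{26} = F_{25} + F_{24} = 75025 + 46368 = 121393
F_{27} = F_{26} + F_{25} = 121393 + 75025 = 196418
F_{28} = F_{27} + F_{26} = 196418 + 121393 = 317811
F_{29} = F_{28} + F_{27} = 317811 + 196418 = 514229
F_{30} = F_{29} + F_{28} = 514229 + 317811 = 832040
F_{31} = F_{30} + F_{29} = 832040 + 514229 = 1346269
F_{32} = F_{31} + F_{30} = 1346269 + 832040 = 2178309

2178309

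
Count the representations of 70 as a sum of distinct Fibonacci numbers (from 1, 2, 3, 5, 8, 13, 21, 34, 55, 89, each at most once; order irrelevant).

4

Starting from the Zeckendorf form and repeatedly splitting a term F_k into F_{k−1} + F_{k−2} (when neither is already used) reaches every representation.
70 = 55+13+2 = 55+8+5+2 = 34+21+13+2 = … (1 more), for 4 in all.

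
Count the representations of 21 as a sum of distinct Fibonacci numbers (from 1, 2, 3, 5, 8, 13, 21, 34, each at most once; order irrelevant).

4

21 = 21 = 13+8 = 13+5+3 = … (1 more), for 4 in all.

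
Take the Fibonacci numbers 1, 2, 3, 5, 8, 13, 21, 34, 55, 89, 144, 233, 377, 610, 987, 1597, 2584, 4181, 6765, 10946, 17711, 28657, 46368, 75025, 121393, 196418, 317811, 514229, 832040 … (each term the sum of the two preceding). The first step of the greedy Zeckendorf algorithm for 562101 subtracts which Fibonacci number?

514229 ≤ 562101 < 832040, so the largest Fibonacci number not exceeding 562101 is 514229.

514229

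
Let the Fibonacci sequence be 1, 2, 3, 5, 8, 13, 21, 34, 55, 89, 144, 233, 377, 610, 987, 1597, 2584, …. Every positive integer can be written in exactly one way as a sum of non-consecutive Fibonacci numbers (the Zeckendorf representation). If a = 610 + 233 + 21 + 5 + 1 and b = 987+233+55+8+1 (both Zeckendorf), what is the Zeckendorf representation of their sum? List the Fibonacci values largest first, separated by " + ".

1597 + 377 + 144 + 34 + 2

The two numbers are 870 and 1284, so their sum is 2154.
2154: greatest Fibonacci not exceeding it is 1597, leaving 557
557: greatest Fibonacci not exceeding it is 377, leaving 180
180: greatest Fibonacci not exceeding it is 144, leaving 36
36: greatest Fibonacci not exceeding it is 34, leaving 2
2: greatest Fibonacci not exceeding it is 2, leaving 0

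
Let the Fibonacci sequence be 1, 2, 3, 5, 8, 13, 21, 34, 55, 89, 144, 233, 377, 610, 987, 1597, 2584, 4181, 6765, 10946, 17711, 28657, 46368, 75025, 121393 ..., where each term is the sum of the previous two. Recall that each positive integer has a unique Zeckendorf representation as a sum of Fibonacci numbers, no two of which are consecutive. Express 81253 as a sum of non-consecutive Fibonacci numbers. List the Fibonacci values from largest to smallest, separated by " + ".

75025 + 4181 + 1597 + 377 + 55 + 13 + 5

take 75025 (≤ 81253); 81253 − 75025 = 6228
take 4181 (≤ 6228); 6228 − 4181 = 2047
take 1597 (≤ 2047); 2047 − 1597 = 450
take 377 (≤ 450); 450 − 377 = 73
take 55 (≤ 73); 73 − 55 = 18
take 13 (≤ 18); 18 − 13 = 5
take 5 (≤ 5); 5 − 5 = 0
So 81253 = 75025 + 4181 + 1597 + 377 + 55 + 13 + 5, with no two terms consecutive in the sequence.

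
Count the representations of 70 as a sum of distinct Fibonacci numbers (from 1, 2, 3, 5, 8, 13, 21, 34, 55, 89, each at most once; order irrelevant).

4

70 = 55+13+2 = 55+8+5+2 = 34+21+13+2 = 34+21+8+5+2 — 4 representations.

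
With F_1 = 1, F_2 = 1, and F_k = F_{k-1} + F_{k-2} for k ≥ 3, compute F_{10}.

Iterating the recurrence up to F_{4} = 3 and F_{3} = 2:
F_{5} = F_{4} + F_{3} = 3 + 2 = 5
F_{6} = F_{5} + F_{4} = 5 + 3 = 8
F_{7} = F_{6} + F_{5} = 8 + 5 = 13
F_{8} = F_{7} + F_{6} = 13 + 8 = 21
F_{9} = F_{8} + F_{7} = 21 + 13 = 34
F_{10} = F_{9} + F_{8} = 34 + 21 = 55

55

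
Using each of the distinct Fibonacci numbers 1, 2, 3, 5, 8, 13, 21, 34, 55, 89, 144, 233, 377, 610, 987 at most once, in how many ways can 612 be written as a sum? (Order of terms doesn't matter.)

6

612 = 610+2 = 377+233+2 = 377+144+89+2 = … (3 more), for 6 in all.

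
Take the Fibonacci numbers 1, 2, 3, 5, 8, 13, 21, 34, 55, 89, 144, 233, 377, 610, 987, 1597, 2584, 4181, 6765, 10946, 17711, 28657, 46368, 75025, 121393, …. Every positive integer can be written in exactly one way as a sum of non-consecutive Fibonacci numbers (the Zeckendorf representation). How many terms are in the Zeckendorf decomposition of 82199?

6

Greedy algorithm:
take 75025 (≤ 82199); 82199 − 75025 = 7174
take 6765 (≤ 7174); 7174 − 6765 = 409
take 377 (≤ 409); 409 − 377 = 32
take 21 (≤ 32); 32 − 21 = 11
take 8 (≤ 11); 11 − 8 = 3
take 3 (≤ 3); 3 − 3 = 0
82199 = 75025 + 6765 + 377 + 21 + 8 + 3, which has 6 terms.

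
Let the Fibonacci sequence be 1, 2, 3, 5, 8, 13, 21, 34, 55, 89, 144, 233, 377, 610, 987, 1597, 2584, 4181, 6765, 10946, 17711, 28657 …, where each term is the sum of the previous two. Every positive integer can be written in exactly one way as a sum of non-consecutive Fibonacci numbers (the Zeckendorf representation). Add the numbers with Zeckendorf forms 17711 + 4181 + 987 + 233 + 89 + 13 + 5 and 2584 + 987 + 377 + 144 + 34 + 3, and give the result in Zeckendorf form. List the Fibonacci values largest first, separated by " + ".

17711 + 6765 + 2584 + 233 + 55

The two numbers are 23219 and 4129, so their sum is 27348.
Greedy algorithm:
27348: greatest Fibonacci not exceeding it is 17711, leaving 9637
9637: greatest Fibonacci not exceeding it is 6765, leaving 2872
2872: greatest Fibonacci not exceeding it is 2584, leaving 288
288: greatest Fibonacci not exceeding it is 233, leaving 55
55: greatest Fibonacci not exceeding it is 55, leaving 0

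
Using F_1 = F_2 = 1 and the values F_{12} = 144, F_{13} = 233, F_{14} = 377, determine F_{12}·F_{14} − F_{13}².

144·377 − 233² = 54288 − 54289 = -1. (Cassini's identity: F_{k−1}F_{k+1} − F_k² = (−1)^k.)

-1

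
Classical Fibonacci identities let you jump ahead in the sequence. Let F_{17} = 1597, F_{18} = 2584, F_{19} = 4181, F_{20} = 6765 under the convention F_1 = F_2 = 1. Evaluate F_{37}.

By the addition formula F_{m+n} = F_m F_{n+1} + F_{m−1} F_n with m=20, n=17: F_{37} = 6765·2584 + 4181·1597 = 17480760 + 6677057 = 24157817.

24157817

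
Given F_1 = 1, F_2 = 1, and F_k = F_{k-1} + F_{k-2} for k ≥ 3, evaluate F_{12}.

144

Iterating the recurrence up to F_{6} = 8 and F_{5} = 5:
F_{7} = F_{6} + F_{5} = 8 + 5 = 13
F_{8} = F_{7} + F_{6} = 13 + 8 = 21
F_{9} = F_{8} + F_{7} = 21 + 13 = 34
F_{10} = F_{9} + F_{8} = 34 + 21 = 55
F_{11} = F_{10} + F_{9} = 55 + 34 = 89
F_{12} = F_{11} + F_{10} = 89 + 55 = 144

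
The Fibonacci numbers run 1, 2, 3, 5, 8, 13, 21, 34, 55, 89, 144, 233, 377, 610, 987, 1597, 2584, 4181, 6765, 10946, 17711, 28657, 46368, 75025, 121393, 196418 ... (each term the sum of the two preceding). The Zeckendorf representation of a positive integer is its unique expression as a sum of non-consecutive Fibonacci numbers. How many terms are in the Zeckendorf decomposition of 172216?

7

largest Fibonacci ≤ 172216 is 121393; 172216 − 121393 = 50823
largest Fibonacci ≤ 50823 is 46368; 50823 − 46368 = 4455
largest Fibonacci ≤ 4455 is 4181; 4455 − 4181 = 274
largest Fibonacci ≤ 274 is 233; 274 − 233 = 41
largest Fibonacci ≤ 41 is 34; 41 − 34 = 7
largest Fibonacci ≤ 7 is 5; 7 − 5 = 2
largest Fibonacci ≤ 2 is 2; 2 − 2 = 0
172216 = 121393 + 46368 + 4181 + 233 + 34 + 5 + 2, which has 7 terms.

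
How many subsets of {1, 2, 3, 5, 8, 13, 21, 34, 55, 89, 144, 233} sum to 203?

5

203 = 144+55+3+1 = 144+34+21+3+1 = 144+34+13+8+3+1 = 89+55+34+21+3+1 = … (1 more), for 5 in all.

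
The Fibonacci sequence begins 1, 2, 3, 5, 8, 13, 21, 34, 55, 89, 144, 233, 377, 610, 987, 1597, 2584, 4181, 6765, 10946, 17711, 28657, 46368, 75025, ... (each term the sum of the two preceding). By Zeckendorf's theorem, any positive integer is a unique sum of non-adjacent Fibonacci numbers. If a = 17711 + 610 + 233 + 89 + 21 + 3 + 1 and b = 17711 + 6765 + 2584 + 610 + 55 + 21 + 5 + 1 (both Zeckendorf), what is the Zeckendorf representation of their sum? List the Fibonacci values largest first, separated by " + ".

The two numbers are 18668 and 27752, so their sum is 46420.
Greedily peel off the largest Fibonacci term at each step:
46368 ≤ 46420 < 75025, so take 46368; remainder 52
34 ≤ 52 < 55, so take 34; remainder 18
13 ≤ 18 < 21, so take 13; remainder 5
5 ≤ 5 < 8, so take 5; remainder 0

46368 + 34 + 13 + 5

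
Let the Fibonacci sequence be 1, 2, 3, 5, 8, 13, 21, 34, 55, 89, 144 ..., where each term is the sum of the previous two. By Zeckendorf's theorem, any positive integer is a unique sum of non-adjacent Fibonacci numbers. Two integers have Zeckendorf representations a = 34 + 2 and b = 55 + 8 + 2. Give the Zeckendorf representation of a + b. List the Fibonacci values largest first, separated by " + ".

The two numbers are 36 and 65, so their sum is 101.
Repeatedly subtract the largest Fibonacci number that fits:
largest Fibonacci ≤ 101 is 89; 101 − 89 = 12
largest Fibonacci ≤ 12 is 8; 12 − 8 = 4
largest Fibonacci ≤ 4 is 3; 4 − 3 = 1
largest Fibonacci ≤ 1 is 1; 1 − 1 = 0

89 + 8 + 3 + 1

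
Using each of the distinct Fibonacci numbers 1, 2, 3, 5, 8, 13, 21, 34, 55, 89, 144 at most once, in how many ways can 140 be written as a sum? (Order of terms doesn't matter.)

4

Each representation comes from the Zeckendorf form by replacing some F_k with F_{k−1} + F_{k−2} where possible.
140 = 89+34+13+3+1 = 89+34+8+5+3+1 = 89+21+13+8+5+3+1 = 55+34+21+13+8+5+3+1 — 4 representations.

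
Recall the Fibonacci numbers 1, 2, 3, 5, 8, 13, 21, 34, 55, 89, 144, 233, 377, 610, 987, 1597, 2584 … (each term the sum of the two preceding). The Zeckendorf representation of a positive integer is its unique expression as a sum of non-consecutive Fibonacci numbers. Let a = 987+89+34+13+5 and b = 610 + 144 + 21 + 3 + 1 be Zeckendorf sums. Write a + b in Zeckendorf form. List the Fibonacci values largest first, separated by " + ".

The two numbers are 1128 and 779, so their sum is 1907.
1907: greatest Fibonacci not exceeding it is 1597, leaving 310
310: greatest Fibonacci not exceeding it is 233, leaving 77
77: greatest Fibonacci not exceeding it is 55, leaving 22
22: greatest Fibonacci not exceeding it is 21, leaving 1
1: greatest Fibonacci not exceeding it is 1, leaving 0

1597 + 233 + 55 + 21 + 1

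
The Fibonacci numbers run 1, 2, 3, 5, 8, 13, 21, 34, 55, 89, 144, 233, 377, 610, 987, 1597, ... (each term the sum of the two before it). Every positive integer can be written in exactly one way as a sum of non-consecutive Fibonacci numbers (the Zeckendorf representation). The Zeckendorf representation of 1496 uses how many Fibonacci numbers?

take 987 (≤ 1496); 1496 − 987 = 509
take 377 (≤ 509); 509 − 377 = 132
take 89 (≤ 132); 132 − 89 = 43
take 34 (≤ 43); 43 − 34 = 9
take 8 (≤ 9); 9 − 8 = 1
take 1 (≤ 1); 1 − 1 = 0
1496 = 987 + 377 + 89 + 34 + 8 + 1, which has 6 terms.

6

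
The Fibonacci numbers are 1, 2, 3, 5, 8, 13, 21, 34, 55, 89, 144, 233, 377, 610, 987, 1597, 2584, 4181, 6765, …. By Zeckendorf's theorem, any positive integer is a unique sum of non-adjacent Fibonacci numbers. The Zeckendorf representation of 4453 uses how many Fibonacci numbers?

Repeatedly subtract the largest Fibonacci number that fits:
4453 − 4181 = 272
272 − 233 = 39
39 − 34 = 5
5 − 5 = 0
4453 = 4181 + 233 + 34 + 5, which has 4 terms.

4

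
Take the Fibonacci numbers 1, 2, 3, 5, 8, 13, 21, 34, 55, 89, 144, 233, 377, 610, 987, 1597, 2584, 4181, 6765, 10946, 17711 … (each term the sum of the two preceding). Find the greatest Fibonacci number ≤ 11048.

10946 ≤ 11048 < 17711, so the largest Fibonacci number not exceeding 11048 is 10946.

10946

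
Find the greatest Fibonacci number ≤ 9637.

6765 ≤ 9637 < 10946, so the largest Fibonacci number not exceeding 9637 is 6765.

6765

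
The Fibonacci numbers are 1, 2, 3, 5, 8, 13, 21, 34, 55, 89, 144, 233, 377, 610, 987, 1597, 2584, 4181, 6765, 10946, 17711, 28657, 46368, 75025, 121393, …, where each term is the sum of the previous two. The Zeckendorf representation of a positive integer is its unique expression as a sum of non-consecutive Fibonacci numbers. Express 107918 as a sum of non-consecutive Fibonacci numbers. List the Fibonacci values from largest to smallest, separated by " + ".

take 75025 (≤ 107918); 107918 − 75025 = 32893
take 28657 (≤ 32893); 32893 − 28657 = 4236
take 4181 (≤ 4236); 4236 − 4181 = 55
take 55 (≤ 55); 55 − 55 = 0
So 107918 = 75025 + 28657 + 4181 + 55, with no two terms consecutive in the sequence.

75025 + 28657 + 4181 + 55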